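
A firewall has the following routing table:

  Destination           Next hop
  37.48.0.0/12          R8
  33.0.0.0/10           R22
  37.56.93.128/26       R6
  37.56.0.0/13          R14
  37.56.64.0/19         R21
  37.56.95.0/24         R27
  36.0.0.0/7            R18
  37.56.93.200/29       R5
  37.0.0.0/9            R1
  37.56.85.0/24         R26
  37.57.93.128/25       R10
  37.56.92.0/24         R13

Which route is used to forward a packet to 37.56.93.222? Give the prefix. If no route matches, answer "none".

37.56.64.0/19

Entries matching 37.56.93.222:
  36.0.0.0/7 (36.0.0.0 - 37.255.255.255)
  37.0.0.0/9 (37.0.0.0 - 37.127.255.255)
  37.48.0.0/12 (37.48.0.0 - 37.63.255.255)
  37.56.0.0/13 (37.56.0.0 - 37.63.255.255)
  37.56.64.0/19 (37.56.64.0 - 37.56.95.255)
Most specific is 37.56.64.0/19.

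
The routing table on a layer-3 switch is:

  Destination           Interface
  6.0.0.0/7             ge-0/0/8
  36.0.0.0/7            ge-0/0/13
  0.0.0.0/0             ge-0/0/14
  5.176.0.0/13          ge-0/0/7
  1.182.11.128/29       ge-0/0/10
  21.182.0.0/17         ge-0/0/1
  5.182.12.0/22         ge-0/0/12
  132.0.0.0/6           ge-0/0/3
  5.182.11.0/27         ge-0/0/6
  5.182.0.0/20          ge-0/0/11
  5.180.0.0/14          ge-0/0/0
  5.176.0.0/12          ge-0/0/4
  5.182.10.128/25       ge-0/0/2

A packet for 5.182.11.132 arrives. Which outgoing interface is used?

ge-0/0/11

Routes whose prefix contains 5.182.11.132:
  0.0.0.0/0 (default, matches everything) -> ge-0/0/14
  5.176.0.0/12 (5.176.0.0 - 5.191.255.255) -> ge-0/0/4
  5.176.0.0/13 (5.176.0.0 - 5.183.255.255) -> ge-0/0/7
  5.180.0.0/14 (5.180.0.0 - 5.183.255.255) -> ge-0/0/0
  5.182.0.0/20 (5.182.0.0 - 5.182.15.255) -> ge-0/0/11
More-specific entries that do NOT match:
  1.182.11.128/29 (1.182.11.128 - 1.182.11.135) does not contain 5.182.11.132
  5.182.11.0/27 (5.182.11.0 - 5.182.11.31) does not contain 5.182.11.132
  5.182.10.128/25 (5.182.10.128 - 5.182.10.255) does not contain 5.182.11.132
  5.182.12.0/22 (5.182.12.0 - 5.182.15.255) does not contain 5.182.11.132
Longest matching prefix is /20 -> interface ge-0/0/11.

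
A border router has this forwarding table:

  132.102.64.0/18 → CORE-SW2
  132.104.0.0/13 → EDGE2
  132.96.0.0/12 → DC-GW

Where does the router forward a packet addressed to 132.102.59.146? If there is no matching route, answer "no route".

DC-GW

Routes whose prefix contains 132.102.59.146:
  132.96.0.0/12 (132.96.0.0 - 132.111.255.255) -> DC-GW
More-specific entries that do NOT match:
  132.102.64.0/18 (132.102.64.0 - 132.102.127.255) does not contain 132.102.59.146
  132.104.0.0/13 (132.104.0.0 - 132.111.255.255) does not contain 132.102.59.146
Longest matching prefix is /12 -> next hop DC-GW.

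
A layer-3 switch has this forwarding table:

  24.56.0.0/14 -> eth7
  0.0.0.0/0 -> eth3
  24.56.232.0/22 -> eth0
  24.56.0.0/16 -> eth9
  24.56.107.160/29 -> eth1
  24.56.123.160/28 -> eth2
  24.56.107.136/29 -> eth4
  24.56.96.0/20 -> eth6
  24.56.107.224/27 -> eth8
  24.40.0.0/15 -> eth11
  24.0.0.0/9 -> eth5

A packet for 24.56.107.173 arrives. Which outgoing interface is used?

Routes whose prefix contains 24.56.107.173:
  0.0.0.0/0 (default, matches everything) -> eth3
  24.0.0.0/9 (24.0.0.0 - 24.127.255.255) -> eth5
  24.56.0.0/14 (24.56.0.0 - 24.59.255.255) -> eth7
  24.56.0.0/16 (24.56.0.0 - 24.56.255.255) -> eth9
  24.56.96.0/20 (24.56.96.0 - 24.56.111.255) -> eth6
More-specific entries that do NOT match:
  24.56.107.160/29 (24.56.107.160 - 24.56.107.167) does not contain 24.56.107.173
  24.56.107.136/29 (24.56.107.136 - 24.56.107.143) does not contain 24.56.107.173
  24.56.123.160/28 (24.56.123.160 - 24.56.123.175) does not contain 24.56.107.173
  24.56.107.224/27 (24.56.107.224 - 24.56.107.255) does not contain 24.56.107.173
  24.56.232.0/22 (24.56.232.0 - 24.56.235.255) does not contain 24.56.107.173
Longest matching prefix is /20 -> interface eth6.

eth6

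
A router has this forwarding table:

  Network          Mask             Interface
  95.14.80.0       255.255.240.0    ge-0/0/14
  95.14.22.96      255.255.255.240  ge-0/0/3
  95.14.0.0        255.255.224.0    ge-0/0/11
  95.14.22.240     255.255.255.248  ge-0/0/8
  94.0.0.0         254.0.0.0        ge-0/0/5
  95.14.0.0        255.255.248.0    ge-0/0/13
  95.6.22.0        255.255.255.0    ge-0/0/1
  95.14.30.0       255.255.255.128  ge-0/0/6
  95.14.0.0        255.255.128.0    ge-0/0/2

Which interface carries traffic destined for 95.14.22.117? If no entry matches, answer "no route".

ge-0/0/11

Routes whose prefix contains 95.14.22.117:
  94.0.0.0/7 (94.0.0.0 - 95.255.255.255) -> ge-0/0/5
  95.14.0.0/17 (95.14.0.0 - 95.14.127.255) -> ge-0/0/2
  95.14.0.0/19 (95.14.0.0 - 95.14.31.255) -> ge-0/0/11
More-specific entries that do NOT match:
  95.14.22.240/29 (95.14.22.240 - 95.14.22.247) does not contain 95.14.22.117
  95.14.22.96/28 (95.14.22.96 - 95.14.22.111) does not contain 95.14.22.117
  95.14.30.0/25 (95.14.30.0 - 95.14.30.127) does not contain 95.14.22.117
  95.6.22.0/24 (95.6.22.0 - 95.6.22.255) does not contain 95.14.22.117
  95.14.0.0/21 (95.14.0.0 - 95.14.7.255) does not contain 95.14.22.117
  95.14.80.0/20 (95.14.80.0 - 95.14.95.255) does not contain 95.14.22.117
Longest matching prefix is /19 -> interface ge-0/0/11.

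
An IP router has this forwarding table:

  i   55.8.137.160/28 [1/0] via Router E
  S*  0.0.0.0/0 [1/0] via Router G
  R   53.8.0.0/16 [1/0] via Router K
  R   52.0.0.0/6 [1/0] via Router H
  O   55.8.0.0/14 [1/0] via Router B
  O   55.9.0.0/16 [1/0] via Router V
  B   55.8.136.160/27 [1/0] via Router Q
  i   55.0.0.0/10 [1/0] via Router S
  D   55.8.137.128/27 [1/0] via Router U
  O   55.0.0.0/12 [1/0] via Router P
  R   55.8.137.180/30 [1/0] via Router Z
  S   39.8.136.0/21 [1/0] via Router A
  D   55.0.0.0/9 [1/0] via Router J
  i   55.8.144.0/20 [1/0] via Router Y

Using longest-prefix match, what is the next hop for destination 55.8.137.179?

Router B

Routes whose prefix contains 55.8.137.179:
  0.0.0.0/0 (default, matches everything) -> Router G
  52.0.0.0/6 (52.0.0.0 - 55.255.255.255) -> Router H
  55.0.0.0/9 (55.0.0.0 - 55.127.255.255) -> Router J
  55.0.0.0/10 (55.0.0.0 - 55.63.255.255) -> Router S
  55.0.0.0/12 (55.0.0.0 - 55.15.255.255) -> Router P
  55.8.0.0/14 (55.8.0.0 - 55.11.255.255) -> Router B
More-specific entries that do NOT match:
  55.8.137.180/30 (55.8.137.180 - 55.8.137.183) does not contain 55.8.137.179
  55.8.137.160/28 (55.8.137.160 - 55.8.137.175) does not contain 55.8.137.179
  55.8.136.160/27 (55.8.136.160 - 55.8.136.191) does not contain 55.8.137.179
  55.8.137.128/27 (55.8.137.128 - 55.8.137.159) does not contain 55.8.137.179
  39.8.136.0/21 (39.8.136.0 - 39.8.143.255) does not contain 55.8.137.179
  55.8.144.0/20 (55.8.144.0 - 55.8.159.255) does not contain 55.8.137.179
  53.8.0.0/16 (53.8.0.0 - 53.8.255.255) does not contain 55.8.137.179
  55.9.0.0/16 (55.9.0.0 - 55.9.255.255) does not contain 55.8.137.179
Longest matching prefix is /14 -> next hop Router B.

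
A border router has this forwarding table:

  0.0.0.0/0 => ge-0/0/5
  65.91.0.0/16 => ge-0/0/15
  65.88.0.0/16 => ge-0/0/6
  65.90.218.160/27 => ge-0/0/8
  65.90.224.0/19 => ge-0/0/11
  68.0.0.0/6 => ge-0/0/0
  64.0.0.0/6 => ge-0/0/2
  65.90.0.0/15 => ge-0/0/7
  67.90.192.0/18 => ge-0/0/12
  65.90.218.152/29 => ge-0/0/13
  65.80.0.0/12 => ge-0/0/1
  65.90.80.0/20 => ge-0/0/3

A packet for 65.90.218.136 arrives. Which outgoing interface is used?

ge-0/0/7

Routes whose prefix contains 65.90.218.136:
  0.0.0.0/0 (default, matches everything) -> ge-0/0/5
  64.0.0.0/6 (64.0.0.0 - 67.255.255.255) -> ge-0/0/2
  65.80.0.0/12 (65.80.0.0 - 65.95.255.255) -> ge-0/0/1
  65.90.0.0/15 (65.90.0.0 - 65.91.255.255) -> ge-0/0/7
More-specific entries that do NOT match:
  65.90.218.152/29 (65.90.218.152 - 65.90.218.159) does not contain 65.90.218.136
  65.90.218.160/27 (65.90.218.160 - 65.90.218.191) does not contain 65.90.218.136
  65.90.80.0/20 (65.90.80.0 - 65.90.95.255) does not contain 65.90.218.136
  65.90.224.0/19 (65.90.224.0 - 65.90.255.255) does not contain 65.90.218.136
  67.90.192.0/18 (67.90.192.0 - 67.90.255.255) does not contain 65.90.218.136
  65.91.0.0/16 (65.91.0.0 - 65.91.255.255) does not contain 65.90.218.136
  65.88.0.0/16 (65.88.0.0 - 65.88.255.255) does not contain 65.90.218.136
Longest matching prefix is /15 -> interface ge-0/0/7.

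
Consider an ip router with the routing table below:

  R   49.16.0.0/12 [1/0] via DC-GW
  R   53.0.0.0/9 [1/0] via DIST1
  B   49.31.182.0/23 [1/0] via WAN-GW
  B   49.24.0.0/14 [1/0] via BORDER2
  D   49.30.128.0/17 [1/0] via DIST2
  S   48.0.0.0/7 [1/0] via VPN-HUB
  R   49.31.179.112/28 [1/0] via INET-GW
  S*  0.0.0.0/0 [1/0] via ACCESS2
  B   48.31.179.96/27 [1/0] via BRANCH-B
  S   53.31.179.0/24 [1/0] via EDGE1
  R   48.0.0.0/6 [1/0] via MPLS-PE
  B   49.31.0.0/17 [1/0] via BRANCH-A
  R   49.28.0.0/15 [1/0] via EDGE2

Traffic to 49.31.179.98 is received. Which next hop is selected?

DC-GW

Routes whose prefix contains 49.31.179.98:
  0.0.0.0/0 (default, matches everything) -> ACCESS2
  48.0.0.0/6 (48.0.0.0 - 51.255.255.255) -> MPLS-PE
  48.0.0.0/7 (48.0.0.0 - 49.255.255.255) -> VPN-HUB
  49.16.0.0/12 (49.16.0.0 - 49.31.255.255) -> DC-GW
More-specific entries that do NOT match:
  49.31.179.112/28 (49.31.179.112 - 49.31.179.127) does not contain 49.31.179.98
  48.31.179.96/27 (48.31.179.96 - 48.31.179.127) does not contain 49.31.179.98
  53.31.179.0/24 (53.31.179.0 - 53.31.179.255) does not contain 49.31.179.98
  49.31.182.0/23 (49.31.182.0 - 49.31.183.255) does not contain 49.31.179.98
  49.30.128.0/17 (49.30.128.0 - 49.30.255.255) does not contain 49.31.179.98
  49.31.0.0/17 (49.31.0.0 - 49.31.127.255) does not contain 49.31.179.98
  49.28.0.0/15 (49.28.0.0 - 49.29.255.255) does not contain 49.31.179.98
  49.24.0.0/14 (49.24.0.0 - 49.27.255.255) does not contain 49.31.179.98
Longest matching prefix is /12 -> next hop DC-GW.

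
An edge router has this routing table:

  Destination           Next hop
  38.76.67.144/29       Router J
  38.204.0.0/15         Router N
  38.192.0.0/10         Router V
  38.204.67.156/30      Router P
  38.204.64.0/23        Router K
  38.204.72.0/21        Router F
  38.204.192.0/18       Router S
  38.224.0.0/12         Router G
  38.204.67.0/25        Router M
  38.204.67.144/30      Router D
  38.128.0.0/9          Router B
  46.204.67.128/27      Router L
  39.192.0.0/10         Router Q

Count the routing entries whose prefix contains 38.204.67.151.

Prefixes containing 38.204.67.151:
  38.128.0.0/9 (38.128.0.0 - 38.255.255.255)
  38.192.0.0/10 (38.192.0.0 - 38.255.255.255)
  38.204.0.0/15 (38.204.0.0 - 38.205.255.255)
Total matching entries: 3.

3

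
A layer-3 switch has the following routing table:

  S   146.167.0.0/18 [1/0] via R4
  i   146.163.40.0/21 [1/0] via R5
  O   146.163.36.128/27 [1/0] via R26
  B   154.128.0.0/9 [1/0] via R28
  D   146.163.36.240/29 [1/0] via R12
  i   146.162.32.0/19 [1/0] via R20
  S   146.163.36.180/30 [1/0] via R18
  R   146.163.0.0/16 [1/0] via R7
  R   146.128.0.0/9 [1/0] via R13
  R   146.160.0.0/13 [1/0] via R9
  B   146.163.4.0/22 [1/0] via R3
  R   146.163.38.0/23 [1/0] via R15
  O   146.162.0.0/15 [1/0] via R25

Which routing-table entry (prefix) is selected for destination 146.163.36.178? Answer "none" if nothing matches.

Entries matching 146.163.36.178:
  146.128.0.0/9 (146.128.0.0 - 146.255.255.255)
  146.160.0.0/13 (146.160.0.0 - 146.167.255.255)
  146.162.0.0/15 (146.162.0.0 - 146.163.255.255)
  146.163.0.0/16 (146.163.0.0 - 146.163.255.255)
Most specific is 146.163.0.0/16.

146.163.0.0/16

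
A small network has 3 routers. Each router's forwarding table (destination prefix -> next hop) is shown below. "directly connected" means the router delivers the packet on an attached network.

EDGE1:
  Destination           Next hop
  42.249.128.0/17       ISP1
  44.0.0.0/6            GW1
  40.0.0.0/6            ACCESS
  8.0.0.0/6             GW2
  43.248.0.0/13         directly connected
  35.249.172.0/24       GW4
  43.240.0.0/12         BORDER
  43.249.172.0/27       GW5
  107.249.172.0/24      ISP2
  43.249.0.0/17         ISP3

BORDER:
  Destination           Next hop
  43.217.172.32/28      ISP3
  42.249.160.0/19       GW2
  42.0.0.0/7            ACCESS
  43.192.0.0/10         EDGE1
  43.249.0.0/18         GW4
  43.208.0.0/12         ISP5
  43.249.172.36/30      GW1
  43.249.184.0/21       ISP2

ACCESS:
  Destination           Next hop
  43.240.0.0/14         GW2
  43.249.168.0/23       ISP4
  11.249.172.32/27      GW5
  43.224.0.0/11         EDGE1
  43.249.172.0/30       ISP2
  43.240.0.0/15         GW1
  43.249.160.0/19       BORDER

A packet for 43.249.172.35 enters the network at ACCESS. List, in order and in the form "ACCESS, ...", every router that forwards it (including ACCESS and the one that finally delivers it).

ACCESS, BORDER, EDGE1

At ACCESS: longest match for 43.249.172.35 is 43.249.160.0/19 -> BORDER
At BORDER: longest match for 43.249.172.35 is 43.192.0.0/10 -> EDGE1
At EDGE1: longest match for 43.249.172.35 is 43.248.0.0/13 -> directly connected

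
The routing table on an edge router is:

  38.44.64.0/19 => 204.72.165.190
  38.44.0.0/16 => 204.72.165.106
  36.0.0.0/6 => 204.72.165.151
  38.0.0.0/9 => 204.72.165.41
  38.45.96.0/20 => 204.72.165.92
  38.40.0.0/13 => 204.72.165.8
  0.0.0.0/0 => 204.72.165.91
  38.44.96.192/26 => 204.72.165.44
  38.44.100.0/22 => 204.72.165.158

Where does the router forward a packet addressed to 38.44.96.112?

Routes whose prefix contains 38.44.96.112:
  0.0.0.0/0 (default, matches everything) -> 204.72.165.91
  36.0.0.0/6 (36.0.0.0 - 39.255.255.255) -> 204.72.165.151
  38.0.0.0/9 (38.0.0.0 - 38.127.255.255) -> 204.72.165.41
  38.40.0.0/13 (38.40.0.0 - 38.47.255.255) -> 204.72.165.8
  38.44.0.0/16 (38.44.0.0 - 38.44.255.255) -> 204.72.165.106
More-specific entries that do NOT match:
  38.44.96.192/26 (38.44.96.192 - 38.44.96.255) does not contain 38.44.96.112
  38.44.100.0/22 (38.44.100.0 - 38.44.103.255) does not contain 38.44.96.112
  38.45.96.0/20 (38.45.96.0 - 38.45.111.255) does not contain 38.44.96.112
  38.44.64.0/19 (38.44.64.0 - 38.44.95.255) does not contain 38.44.96.112
Longest matching prefix is /16 -> next hop 204.72.165.106.

204.72.165.106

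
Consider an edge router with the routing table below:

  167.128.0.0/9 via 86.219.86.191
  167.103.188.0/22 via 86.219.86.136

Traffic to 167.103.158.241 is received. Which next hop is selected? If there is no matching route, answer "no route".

no route

No entry's prefix contains 167.103.158.241; there is no default route.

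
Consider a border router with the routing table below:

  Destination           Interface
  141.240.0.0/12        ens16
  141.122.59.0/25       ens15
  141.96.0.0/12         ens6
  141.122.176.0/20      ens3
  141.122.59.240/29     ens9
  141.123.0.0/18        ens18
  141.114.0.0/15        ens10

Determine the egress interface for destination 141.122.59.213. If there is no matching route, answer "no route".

no route

No entry's prefix contains 141.122.59.213; there is no default route.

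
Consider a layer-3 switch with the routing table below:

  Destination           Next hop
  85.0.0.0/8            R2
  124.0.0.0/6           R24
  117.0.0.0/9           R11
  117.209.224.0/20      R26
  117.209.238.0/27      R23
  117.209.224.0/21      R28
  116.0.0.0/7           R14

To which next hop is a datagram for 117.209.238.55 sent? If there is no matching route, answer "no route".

Routes whose prefix contains 117.209.238.55:
  116.0.0.0/7 (116.0.0.0 - 117.255.255.255) -> R14
  117.209.224.0/20 (117.209.224.0 - 117.209.239.255) -> R26
More-specific entries that do NOT match:
  117.209.238.0/27 (117.209.238.0 - 117.209.238.31) does not contain 117.209.238.55
  117.209.224.0/21 (117.209.224.0 - 117.209.231.255) does not contain 117.209.238.55
Longest matching prefix is /20 -> next hop R26.

R26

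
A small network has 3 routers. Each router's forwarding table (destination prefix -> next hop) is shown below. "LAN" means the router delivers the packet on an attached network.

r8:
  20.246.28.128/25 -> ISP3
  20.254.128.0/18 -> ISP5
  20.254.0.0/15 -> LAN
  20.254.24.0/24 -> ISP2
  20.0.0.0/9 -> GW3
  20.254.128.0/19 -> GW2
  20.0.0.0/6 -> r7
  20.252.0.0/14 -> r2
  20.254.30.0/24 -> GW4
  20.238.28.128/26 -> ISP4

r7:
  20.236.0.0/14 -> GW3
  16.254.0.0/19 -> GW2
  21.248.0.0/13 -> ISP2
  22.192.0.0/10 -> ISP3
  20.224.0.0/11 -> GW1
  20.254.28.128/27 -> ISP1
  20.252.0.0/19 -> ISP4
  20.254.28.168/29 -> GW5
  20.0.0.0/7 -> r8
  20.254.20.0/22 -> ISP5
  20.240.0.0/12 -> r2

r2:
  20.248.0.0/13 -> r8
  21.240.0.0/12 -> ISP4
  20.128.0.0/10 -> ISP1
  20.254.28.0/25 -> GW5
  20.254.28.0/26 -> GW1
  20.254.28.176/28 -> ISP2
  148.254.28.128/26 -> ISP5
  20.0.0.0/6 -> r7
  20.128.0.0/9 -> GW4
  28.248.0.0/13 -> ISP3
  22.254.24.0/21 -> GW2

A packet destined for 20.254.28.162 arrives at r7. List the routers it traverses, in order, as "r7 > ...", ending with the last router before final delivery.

At r7: longest match for 20.254.28.162 is 20.240.0.0/12 -> r2
At r2: longest match for 20.254.28.162 is 20.248.0.0/13 -> r8
At r8: longest match for 20.254.28.162 is 20.254.0.0/15 -> LAN

r7 > r2 > r8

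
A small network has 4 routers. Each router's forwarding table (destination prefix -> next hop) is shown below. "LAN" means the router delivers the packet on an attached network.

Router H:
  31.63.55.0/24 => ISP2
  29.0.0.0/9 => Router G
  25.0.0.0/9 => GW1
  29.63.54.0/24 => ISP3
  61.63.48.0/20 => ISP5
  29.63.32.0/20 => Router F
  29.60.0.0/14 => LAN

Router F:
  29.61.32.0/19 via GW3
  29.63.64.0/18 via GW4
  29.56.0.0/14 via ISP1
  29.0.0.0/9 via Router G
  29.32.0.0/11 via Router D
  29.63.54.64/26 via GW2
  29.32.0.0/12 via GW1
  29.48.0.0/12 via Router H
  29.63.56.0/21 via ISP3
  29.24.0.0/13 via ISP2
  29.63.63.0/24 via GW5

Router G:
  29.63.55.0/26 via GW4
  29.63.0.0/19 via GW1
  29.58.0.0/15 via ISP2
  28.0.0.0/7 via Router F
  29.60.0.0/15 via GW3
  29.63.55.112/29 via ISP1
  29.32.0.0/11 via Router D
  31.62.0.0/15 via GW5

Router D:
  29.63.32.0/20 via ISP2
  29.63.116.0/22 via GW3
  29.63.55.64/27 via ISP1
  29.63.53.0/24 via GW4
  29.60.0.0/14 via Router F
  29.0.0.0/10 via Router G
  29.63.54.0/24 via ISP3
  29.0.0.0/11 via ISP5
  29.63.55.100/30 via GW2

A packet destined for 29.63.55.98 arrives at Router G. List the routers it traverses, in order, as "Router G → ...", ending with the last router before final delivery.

Router G → Router D → Router F → Router H

At Router G: longest match for 29.63.55.98 is 29.32.0.0/11 -> Router D
At Router D: longest match for 29.63.55.98 is 29.60.0.0/14 -> Router F
At Router F: longest match for 29.63.55.98 is 29.48.0.0/12 -> Router H
At Router H: longest match for 29.63.55.98 is 29.60.0.0/14 -> LAN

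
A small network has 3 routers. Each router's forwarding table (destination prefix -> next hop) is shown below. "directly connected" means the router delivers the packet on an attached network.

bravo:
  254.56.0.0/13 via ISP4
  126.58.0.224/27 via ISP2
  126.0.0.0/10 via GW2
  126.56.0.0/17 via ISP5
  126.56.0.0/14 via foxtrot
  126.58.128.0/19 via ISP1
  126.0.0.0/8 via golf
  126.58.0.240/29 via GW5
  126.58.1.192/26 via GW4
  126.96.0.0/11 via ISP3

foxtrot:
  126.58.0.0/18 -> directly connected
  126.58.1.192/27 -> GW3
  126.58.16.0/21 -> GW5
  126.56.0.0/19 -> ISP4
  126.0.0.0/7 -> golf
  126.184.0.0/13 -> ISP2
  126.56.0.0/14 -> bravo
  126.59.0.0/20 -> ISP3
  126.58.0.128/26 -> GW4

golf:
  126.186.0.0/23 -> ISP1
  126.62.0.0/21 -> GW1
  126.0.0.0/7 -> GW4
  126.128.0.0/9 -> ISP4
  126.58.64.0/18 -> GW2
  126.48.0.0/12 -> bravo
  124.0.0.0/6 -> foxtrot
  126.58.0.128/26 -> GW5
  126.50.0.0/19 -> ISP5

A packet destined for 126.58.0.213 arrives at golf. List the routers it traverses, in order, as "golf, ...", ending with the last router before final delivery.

At golf: longest match for 126.58.0.213 is 126.48.0.0/12 -> bravo
At bravo: longest match for 126.58.0.213 is 126.56.0.0/14 -> foxtrot
At foxtrot: longest match for 126.58.0.213 is 126.58.0.0/18 -> directly connected

golf, bravo, foxtrot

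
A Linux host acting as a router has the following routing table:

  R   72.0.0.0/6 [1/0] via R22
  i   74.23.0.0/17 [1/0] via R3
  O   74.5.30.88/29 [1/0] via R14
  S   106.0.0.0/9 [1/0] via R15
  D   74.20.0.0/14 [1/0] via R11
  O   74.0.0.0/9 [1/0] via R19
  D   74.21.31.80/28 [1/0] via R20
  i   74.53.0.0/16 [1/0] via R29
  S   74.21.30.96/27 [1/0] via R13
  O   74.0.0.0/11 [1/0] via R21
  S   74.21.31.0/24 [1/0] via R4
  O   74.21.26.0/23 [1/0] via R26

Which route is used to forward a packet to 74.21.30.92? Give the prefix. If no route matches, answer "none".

74.20.0.0/14

Entries matching 74.21.30.92:
  72.0.0.0/6 (72.0.0.0 - 75.255.255.255)
  74.0.0.0/9 (74.0.0.0 - 74.127.255.255)
  74.0.0.0/11 (74.0.0.0 - 74.31.255.255)
  74.20.0.0/14 (74.20.0.0 - 74.23.255.255)
Most specific is 74.20.0.0/14.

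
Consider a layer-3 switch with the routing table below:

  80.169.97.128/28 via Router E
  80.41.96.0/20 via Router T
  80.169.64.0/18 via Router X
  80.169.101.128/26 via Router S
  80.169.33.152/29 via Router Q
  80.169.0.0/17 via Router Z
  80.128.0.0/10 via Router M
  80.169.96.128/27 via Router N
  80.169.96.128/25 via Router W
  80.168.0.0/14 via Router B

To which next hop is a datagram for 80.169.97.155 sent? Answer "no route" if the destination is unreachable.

Router X

Routes whose prefix contains 80.169.97.155:
  80.128.0.0/10 (80.128.0.0 - 80.191.255.255) -> Router M
  80.168.0.0/14 (80.168.0.0 - 80.171.255.255) -> Router B
  80.169.0.0/17 (80.169.0.0 - 80.169.127.255) -> Router Z
  80.169.64.0/18 (80.169.64.0 - 80.169.127.255) -> Router X
More-specific entries that do NOT match:
  80.169.33.152/29 (80.169.33.152 - 80.169.33.159) does not contain 80.169.97.155
  80.169.97.128/28 (80.169.97.128 - 80.169.97.143) does not contain 80.169.97.155
  80.169.96.128/27 (80.169.96.128 - 80.169.96.159) does not contain 80.169.97.155
  80.169.101.128/26 (80.169.101.128 - 80.169.101.191) does not contain 80.169.97.155
  80.169.96.128/25 (80.169.96.128 - 80.169.96.255) does not contain 80.169.97.155
  80.41.96.0/20 (80.41.96.0 - 80.41.111.255) does not contain 80.169.97.155
Longest matching prefix is /18 -> next hop Router X.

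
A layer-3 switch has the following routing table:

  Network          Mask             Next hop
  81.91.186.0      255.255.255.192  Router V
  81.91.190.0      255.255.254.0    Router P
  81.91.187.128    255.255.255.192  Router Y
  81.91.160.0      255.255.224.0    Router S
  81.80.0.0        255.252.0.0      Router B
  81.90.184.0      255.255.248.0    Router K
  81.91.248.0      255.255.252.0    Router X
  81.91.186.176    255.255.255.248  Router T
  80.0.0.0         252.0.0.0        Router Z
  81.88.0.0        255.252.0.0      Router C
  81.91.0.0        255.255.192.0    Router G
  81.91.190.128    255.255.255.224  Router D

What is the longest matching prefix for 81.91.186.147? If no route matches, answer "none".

81.91.160.0/19

Entries matching 81.91.186.147:
  80.0.0.0/6 (80.0.0.0 - 83.255.255.255)
  81.88.0.0/14 (81.88.0.0 - 81.91.255.255)
  81.91.160.0/19 (81.91.160.0 - 81.91.191.255)
Most specific is 81.91.160.0/19.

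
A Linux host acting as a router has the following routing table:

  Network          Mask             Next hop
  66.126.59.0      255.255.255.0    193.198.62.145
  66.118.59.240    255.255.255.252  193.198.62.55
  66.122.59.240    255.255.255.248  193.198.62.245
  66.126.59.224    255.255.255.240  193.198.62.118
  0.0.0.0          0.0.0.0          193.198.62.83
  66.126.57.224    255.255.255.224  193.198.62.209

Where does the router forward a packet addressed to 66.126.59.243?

193.198.62.145

Routes whose prefix contains 66.126.59.243:
  0.0.0.0/0 (default, matches everything) -> 193.198.62.83
  66.126.59.0/24 (66.126.59.0 - 66.126.59.255) -> 193.198.62.145
More-specific entries that do NOT match:
  66.118.59.240/30 (66.118.59.240 - 66.118.59.243) does not contain 66.126.59.243
  66.122.59.240/29 (66.122.59.240 - 66.122.59.247) does not contain 66.126.59.243
  66.126.59.224/28 (66.126.59.224 - 66.126.59.239) does not contain 66.126.59.243
  66.126.57.224/27 (66.126.57.224 - 66.126.57.255) does not contain 66.126.59.243
Longest matching prefix is /24 -> next hop 193.198.62.145.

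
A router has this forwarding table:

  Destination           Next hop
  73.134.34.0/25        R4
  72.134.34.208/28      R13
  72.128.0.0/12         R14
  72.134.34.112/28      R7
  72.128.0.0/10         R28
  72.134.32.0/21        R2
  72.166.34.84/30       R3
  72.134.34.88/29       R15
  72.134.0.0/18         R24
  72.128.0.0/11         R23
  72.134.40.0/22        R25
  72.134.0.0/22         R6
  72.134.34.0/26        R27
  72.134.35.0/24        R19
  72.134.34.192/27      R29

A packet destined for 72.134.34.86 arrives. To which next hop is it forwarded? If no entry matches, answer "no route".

Routes whose prefix contains 72.134.34.86:
  72.128.0.0/10 (72.128.0.0 - 72.191.255.255) -> R28
  72.128.0.0/11 (72.128.0.0 - 72.159.255.255) -> R23
  72.128.0.0/12 (72.128.0.0 - 72.143.255.255) -> R14
  72.134.0.0/18 (72.134.0.0 - 72.134.63.255) -> R24
  72.134.32.0/21 (72.134.32.0 - 72.134.39.255) -> R2
More-specific entries that do NOT match:
  72.166.34.84/30 (72.166.34.84 - 72.166.34.87) does not contain 72.134.34.86
  72.134.34.88/29 (72.134.34.88 - 72.134.34.95) does not contain 72.134.34.86
  72.134.34.208/28 (72.134.34.208 - 72.134.34.223) does not contain 72.134.34.86
  72.134.34.112/28 (72.134.34.112 - 72.134.34.127) does not contain 72.134.34.86
  72.134.34.192/27 (72.134.34.192 - 72.134.34.223) does not contain 72.134.34.86
  72.134.34.0/26 (72.134.34.0 - 72.134.34.63) does not contain 72.134.34.86
  73.134.34.0/25 (73.134.34.0 - 73.134.34.127) does not contain 72.134.34.86
  72.134.35.0/24 (72.134.35.0 - 72.134.35.255) does not contain 72.134.34.86
  72.134.40.0/22 (72.134.40.0 - 72.134.43.255) does not contain 72.134.34.86
  72.134.0.0/22 (72.134.0.0 - 72.134.3.255) does not contain 72.134.34.86
Longest matching prefix is /21 -> next hop R2.

R2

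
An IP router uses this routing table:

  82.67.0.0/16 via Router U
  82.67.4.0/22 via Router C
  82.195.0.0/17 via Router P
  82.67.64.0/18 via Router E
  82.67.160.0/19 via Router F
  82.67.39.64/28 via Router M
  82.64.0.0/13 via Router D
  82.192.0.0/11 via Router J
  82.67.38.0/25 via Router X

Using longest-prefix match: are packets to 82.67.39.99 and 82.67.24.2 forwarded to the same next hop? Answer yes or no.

82.67.39.99: longest match 82.67.0.0/16 -> Router U
82.67.24.2: longest match 82.67.0.0/16 -> Router U

yes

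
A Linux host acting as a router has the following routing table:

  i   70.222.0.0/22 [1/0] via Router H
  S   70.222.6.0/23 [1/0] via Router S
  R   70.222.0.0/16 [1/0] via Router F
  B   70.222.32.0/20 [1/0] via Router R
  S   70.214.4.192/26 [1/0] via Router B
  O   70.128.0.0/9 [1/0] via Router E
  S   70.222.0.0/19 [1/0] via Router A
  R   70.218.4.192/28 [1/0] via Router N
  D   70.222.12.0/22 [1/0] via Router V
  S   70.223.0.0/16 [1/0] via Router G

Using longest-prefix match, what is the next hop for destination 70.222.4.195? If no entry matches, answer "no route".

Router A

Routes whose prefix contains 70.222.4.195:
  70.128.0.0/9 (70.128.0.0 - 70.255.255.255) -> Router E
  70.222.0.0/16 (70.222.0.0 - 70.222.255.255) -> Router F
  70.222.0.0/19 (70.222.0.0 - 70.222.31.255) -> Router A
More-specific entries that do NOT match:
  70.218.4.192/28 (70.218.4.192 - 70.218.4.207) does not contain 70.222.4.195
  70.214.4.192/26 (70.214.4.192 - 70.214.4.255) does not contain 70.222.4.195
  70.222.6.0/23 (70.222.6.0 - 70.222.7.255) does not contain 70.222.4.195
  70.222.0.0/22 (70.222.0.0 - 70.222.3.255) does not contain 70.222.4.195
  70.222.12.0/22 (70.222.12.0 - 70.222.15.255) does not contain 70.222.4.195
  70.222.32.0/20 (70.222.32.0 - 70.222.47.255) does not contain 70.222.4.195
Longest matching prefix is /19 -> next hop Router A.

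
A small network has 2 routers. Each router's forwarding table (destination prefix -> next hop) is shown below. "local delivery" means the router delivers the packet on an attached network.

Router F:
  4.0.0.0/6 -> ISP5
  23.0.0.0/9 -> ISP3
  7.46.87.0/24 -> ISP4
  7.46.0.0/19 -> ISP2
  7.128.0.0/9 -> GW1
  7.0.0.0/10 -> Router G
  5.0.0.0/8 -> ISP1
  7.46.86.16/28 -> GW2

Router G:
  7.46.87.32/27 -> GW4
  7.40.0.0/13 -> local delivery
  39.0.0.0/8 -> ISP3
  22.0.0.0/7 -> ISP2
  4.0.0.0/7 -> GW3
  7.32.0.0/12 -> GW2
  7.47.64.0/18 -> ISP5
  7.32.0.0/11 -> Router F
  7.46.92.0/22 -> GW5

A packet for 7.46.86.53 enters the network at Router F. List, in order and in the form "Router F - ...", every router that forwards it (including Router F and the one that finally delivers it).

Router F - Router G

At Router F: longest match for 7.46.86.53 is 7.0.0.0/10 -> Router G
At Router G: longest match for 7.46.86.53 is 7.40.0.0/13 -> local delivery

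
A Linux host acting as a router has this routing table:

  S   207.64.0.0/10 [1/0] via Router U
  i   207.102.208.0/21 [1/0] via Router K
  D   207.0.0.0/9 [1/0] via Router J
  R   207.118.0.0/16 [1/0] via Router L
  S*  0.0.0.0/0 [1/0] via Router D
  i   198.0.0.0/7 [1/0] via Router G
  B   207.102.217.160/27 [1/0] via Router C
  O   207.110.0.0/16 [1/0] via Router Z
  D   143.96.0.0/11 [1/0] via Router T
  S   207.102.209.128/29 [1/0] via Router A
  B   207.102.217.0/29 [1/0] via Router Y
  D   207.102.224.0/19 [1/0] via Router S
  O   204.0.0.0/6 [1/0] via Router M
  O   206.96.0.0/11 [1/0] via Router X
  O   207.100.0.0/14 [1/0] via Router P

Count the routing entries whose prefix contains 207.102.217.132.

Prefixes containing 207.102.217.132:
  0.0.0.0/0 (default, matches everything)
  204.0.0.0/6 (204.0.0.0 - 207.255.255.255)
  207.0.0.0/9 (207.0.0.0 - 207.127.255.255)
  207.64.0.0/10 (207.64.0.0 - 207.127.255.255)
  207.100.0.0/14 (207.100.0.0 - 207.103.255.255)
Total matching entries: 5.

5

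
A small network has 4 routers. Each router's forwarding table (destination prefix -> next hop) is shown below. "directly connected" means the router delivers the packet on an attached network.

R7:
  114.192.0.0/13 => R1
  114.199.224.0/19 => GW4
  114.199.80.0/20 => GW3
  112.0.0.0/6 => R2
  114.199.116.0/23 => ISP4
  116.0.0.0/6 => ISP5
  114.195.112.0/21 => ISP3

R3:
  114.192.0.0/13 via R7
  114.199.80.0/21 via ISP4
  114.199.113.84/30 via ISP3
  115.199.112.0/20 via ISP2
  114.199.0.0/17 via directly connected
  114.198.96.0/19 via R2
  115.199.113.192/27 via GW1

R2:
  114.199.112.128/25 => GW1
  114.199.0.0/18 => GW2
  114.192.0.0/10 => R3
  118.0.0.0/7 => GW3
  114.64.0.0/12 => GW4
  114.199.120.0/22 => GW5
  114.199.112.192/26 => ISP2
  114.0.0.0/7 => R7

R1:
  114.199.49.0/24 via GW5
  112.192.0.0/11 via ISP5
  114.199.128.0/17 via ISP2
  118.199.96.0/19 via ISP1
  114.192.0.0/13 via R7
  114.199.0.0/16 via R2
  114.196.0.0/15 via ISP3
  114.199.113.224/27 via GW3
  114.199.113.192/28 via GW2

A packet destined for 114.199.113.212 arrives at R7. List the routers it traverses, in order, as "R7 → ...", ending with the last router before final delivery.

At R7: longest match for 114.199.113.212 is 114.192.0.0/13 -> R1
At R1: longest match for 114.199.113.212 is 114.199.0.0/16 -> R2
At R2: longest match for 114.199.113.212 is 114.192.0.0/10 -> R3
At R3: longest match for 114.199.113.212 is 114.199.0.0/17 -> directly connected

R7 → R1 → R2 → R3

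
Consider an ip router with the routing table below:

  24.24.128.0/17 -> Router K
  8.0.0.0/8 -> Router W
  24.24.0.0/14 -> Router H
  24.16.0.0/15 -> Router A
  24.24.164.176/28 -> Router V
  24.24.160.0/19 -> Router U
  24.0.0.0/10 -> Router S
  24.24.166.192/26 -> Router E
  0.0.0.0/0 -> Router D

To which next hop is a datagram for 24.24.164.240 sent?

Router U

Routes whose prefix contains 24.24.164.240:
  0.0.0.0/0 (default, matches everything) -> Router D
  24.0.0.0/10 (24.0.0.0 - 24.63.255.255) -> Router S
  24.24.0.0/14 (24.24.0.0 - 24.27.255.255) -> Router H
  24.24.128.0/17 (24.24.128.0 - 24.24.255.255) -> Router K
  24.24.160.0/19 (24.24.160.0 - 24.24.191.255) -> Router U
More-specific entries that do NOT match:
  24.24.164.176/28 (24.24.164.176 - 24.24.164.191) does not contain 24.24.164.240
  24.24.166.192/26 (24.24.166.192 - 24.24.166.255) does not contain 24.24.164.240
Longest matching prefix is /19 -> next hop Router U.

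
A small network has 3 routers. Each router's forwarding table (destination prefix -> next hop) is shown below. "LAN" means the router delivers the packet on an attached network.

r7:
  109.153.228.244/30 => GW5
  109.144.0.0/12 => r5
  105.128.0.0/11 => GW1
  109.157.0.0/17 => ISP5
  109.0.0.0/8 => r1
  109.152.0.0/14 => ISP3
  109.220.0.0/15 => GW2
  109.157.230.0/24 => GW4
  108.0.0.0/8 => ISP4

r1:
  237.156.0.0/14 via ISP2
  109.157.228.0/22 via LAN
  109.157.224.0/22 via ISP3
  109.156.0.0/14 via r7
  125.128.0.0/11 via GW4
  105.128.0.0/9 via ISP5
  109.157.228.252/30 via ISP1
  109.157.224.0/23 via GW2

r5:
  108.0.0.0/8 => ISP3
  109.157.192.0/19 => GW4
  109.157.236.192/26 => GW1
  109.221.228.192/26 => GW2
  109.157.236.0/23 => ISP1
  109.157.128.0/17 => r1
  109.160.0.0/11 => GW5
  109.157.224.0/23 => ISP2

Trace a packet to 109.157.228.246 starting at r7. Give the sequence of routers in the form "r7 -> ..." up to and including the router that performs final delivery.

r7 -> r5 -> r1

At r7: longest match for 109.157.228.246 is 109.144.0.0/12 -> r5
At r5: longest match for 109.157.228.246 is 109.157.128.0/17 -> r1
At r1: longest match for 109.157.228.246 is 109.157.228.0/22 -> LAN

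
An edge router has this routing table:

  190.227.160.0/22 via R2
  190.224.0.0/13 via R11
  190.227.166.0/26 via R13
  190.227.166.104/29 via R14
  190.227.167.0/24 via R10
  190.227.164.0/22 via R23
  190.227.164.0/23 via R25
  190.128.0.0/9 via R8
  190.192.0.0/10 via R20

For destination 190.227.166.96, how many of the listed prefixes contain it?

4

Prefixes containing 190.227.166.96:
  190.128.0.0/9 (190.128.0.0 - 190.255.255.255)
  190.192.0.0/10 (190.192.0.0 - 190.255.255.255)
  190.224.0.0/13 (190.224.0.0 - 190.231.255.255)
  190.227.164.0/22 (190.227.164.0 - 190.227.167.255)
Total matching entries: 4.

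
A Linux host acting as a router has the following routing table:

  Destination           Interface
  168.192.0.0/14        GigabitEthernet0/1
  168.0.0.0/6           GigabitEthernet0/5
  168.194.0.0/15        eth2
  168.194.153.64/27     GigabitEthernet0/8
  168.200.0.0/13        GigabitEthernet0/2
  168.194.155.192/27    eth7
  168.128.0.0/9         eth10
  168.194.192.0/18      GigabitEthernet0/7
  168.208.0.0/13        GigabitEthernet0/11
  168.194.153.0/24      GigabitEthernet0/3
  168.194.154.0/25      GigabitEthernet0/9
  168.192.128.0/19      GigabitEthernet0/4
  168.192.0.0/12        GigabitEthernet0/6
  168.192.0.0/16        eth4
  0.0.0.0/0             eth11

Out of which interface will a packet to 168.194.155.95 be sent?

eth2

Routes whose prefix contains 168.194.155.95:
  0.0.0.0/0 (default, matches everything) -> eth11
  168.0.0.0/6 (168.0.0.0 - 171.255.255.255) -> GigabitEthernet0/5
  168.128.0.0/9 (168.128.0.0 - 168.255.255.255) -> eth10
  168.192.0.0/12 (168.192.0.0 - 168.207.255.255) -> GigabitEthernet0/6
  168.192.0.0/14 (168.192.0.0 - 168.195.255.255) -> GigabitEthernet0/1
  168.194.0.0/15 (168.194.0.0 - 168.195.255.255) -> eth2
More-specific entries that do NOT match:
  168.194.153.64/27 (168.194.153.64 - 168.194.153.95) does not contain 168.194.155.95
  168.194.155.192/27 (168.194.155.192 - 168.194.155.223) does not contain 168.194.155.95
  168.194.154.0/25 (168.194.154.0 - 168.194.154.127) does not contain 168.194.155.95
  168.194.153.0/24 (168.194.153.0 - 168.194.153.255) does not contain 168.194.155.95
  168.192.128.0/19 (168.192.128.0 - 168.192.159.255) does not contain 168.194.155.95
  168.194.192.0/18 (168.194.192.0 - 168.194.255.255) does not contain 168.194.155.95
  168.192.0.0/16 (168.192.0.0 - 168.192.255.255) does not contain 168.194.155.95
Longest matching prefix is /15 -> interface eth2.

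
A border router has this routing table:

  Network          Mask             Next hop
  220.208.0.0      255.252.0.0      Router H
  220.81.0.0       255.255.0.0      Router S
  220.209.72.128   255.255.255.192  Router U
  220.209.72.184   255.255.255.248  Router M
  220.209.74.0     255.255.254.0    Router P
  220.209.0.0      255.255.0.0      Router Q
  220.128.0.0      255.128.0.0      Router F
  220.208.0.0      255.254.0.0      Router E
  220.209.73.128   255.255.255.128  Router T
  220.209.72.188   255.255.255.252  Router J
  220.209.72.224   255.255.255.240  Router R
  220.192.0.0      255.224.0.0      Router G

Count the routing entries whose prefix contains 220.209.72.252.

Prefixes containing 220.209.72.252:
  220.128.0.0/9 (220.128.0.0 - 220.255.255.255)
  220.192.0.0/11 (220.192.0.0 - 220.223.255.255)
  220.208.0.0/14 (220.208.0.0 - 220.211.255.255)
  220.208.0.0/15 (220.208.0.0 - 220.209.255.255)
  220.209.0.0/16 (220.209.0.0 - 220.209.255.255)
Total matching entries: 5.

5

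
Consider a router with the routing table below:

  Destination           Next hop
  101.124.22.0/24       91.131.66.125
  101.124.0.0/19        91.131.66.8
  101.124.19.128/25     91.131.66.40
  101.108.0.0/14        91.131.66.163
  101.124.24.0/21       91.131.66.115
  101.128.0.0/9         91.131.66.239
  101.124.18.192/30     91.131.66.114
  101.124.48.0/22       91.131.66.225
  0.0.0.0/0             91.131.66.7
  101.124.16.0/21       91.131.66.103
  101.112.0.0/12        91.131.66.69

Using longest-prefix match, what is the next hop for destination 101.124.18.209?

Routes whose prefix contains 101.124.18.209:
  0.0.0.0/0 (default, matches everything) -> 91.131.66.7
  101.112.0.0/12 (101.112.0.0 - 101.127.255.255) -> 91.131.66.69
  101.124.0.0/19 (101.124.0.0 - 101.124.31.255) -> 91.131.66.8
  101.124.16.0/21 (101.124.16.0 - 101.124.23.255) -> 91.131.66.103
More-specific entries that do NOT match:
  101.124.18.192/30 (101.124.18.192 - 101.124.18.195) does not contain 101.124.18.209
  101.124.19.128/25 (101.124.19.128 - 101.124.19.255) does not contain 101.124.18.209
  101.124.22.0/24 (101.124.22.0 - 101.124.22.255) does not contain 101.124.18.209
  101.124.48.0/22 (101.124.48.0 - 101.124.51.255) does not contain 101.124.18.209
Longest matching prefix is /21 -> next hop 91.131.66.103.

91.131.66.103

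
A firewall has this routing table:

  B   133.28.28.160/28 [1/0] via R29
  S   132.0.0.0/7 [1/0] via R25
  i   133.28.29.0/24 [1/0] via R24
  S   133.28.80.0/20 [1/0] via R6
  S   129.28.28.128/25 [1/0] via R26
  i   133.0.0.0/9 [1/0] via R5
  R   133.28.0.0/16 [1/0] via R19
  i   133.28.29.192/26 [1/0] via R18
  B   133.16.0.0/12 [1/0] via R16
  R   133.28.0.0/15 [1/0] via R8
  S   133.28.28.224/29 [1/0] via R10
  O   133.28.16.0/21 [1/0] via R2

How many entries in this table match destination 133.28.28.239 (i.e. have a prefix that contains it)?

Prefixes containing 133.28.28.239:
  132.0.0.0/7 (132.0.0.0 - 133.255.255.255)
  133.0.0.0/9 (133.0.0.0 - 133.127.255.255)
  133.16.0.0/12 (133.16.0.0 - 133.31.255.255)
  133.28.0.0/15 (133.28.0.0 - 133.29.255.255)
  133.28.0.0/16 (133.28.0.0 - 133.28.255.255)
Total matching entries: 5.

5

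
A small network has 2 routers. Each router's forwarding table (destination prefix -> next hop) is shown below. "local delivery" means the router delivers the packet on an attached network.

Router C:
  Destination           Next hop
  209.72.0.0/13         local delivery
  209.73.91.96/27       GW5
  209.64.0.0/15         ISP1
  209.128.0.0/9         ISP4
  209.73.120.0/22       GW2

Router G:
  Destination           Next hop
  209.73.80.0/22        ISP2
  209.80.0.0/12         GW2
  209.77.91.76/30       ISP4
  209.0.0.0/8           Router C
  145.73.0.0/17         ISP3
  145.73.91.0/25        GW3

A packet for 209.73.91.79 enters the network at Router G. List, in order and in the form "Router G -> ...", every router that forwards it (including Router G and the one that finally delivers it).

Router G -> Router C

At Router G: longest match for 209.73.91.79 is 209.0.0.0/8 -> Router C
At Router C: longest match for 209.73.91.79 is 209.72.0.0/13 -> local delivery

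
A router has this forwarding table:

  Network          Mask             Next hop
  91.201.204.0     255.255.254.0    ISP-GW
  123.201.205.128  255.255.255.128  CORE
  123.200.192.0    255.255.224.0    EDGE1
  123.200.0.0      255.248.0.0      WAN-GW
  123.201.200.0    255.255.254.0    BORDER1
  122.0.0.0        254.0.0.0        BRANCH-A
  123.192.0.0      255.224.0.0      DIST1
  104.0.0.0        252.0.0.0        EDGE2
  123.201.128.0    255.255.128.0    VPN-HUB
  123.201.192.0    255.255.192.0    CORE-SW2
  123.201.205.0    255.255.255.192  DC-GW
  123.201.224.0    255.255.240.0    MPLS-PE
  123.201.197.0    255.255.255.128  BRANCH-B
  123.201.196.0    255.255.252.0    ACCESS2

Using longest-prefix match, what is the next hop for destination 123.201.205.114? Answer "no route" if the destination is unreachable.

Routes whose prefix contains 123.201.205.114:
  122.0.0.0/7 (122.0.0.0 - 123.255.255.255) -> BRANCH-A
  123.192.0.0/11 (123.192.0.0 - 123.223.255.255) -> DIST1
  123.200.0.0/13 (123.200.0.0 - 123.207.255.255) -> WAN-GW
  123.201.128.0/17 (123.201.128.0 - 123.201.255.255) -> VPN-HUB
  123.201.192.0/18 (123.201.192.0 - 123.201.255.255) -> CORE-SW2
More-specific entries that do NOT match:
  123.201.205.0/26 (123.201.205.0 - 123.201.205.63) does not contain 123.201.205.114
  123.201.205.128/25 (123.201.205.128 - 123.201.205.255) does not contain 123.201.205.114
  123.201.197.0/25 (123.201.197.0 - 123.201.197.127) does not contain 123.201.205.114
  91.201.204.0/23 (91.201.204.0 - 91.201.205.255) does not contain 123.201.205.114
  123.201.200.0/23 (123.201.200.0 - 123.201.201.255) does not contain 123.201.205.114
  123.201.196.0/22 (123.201.196.0 - 123.201.199.255) does not contain 123.201.205.114
  123.201.224.0/20 (123.201.224.0 - 123.201.239.255) does not contain 123.201.205.114
  123.200.192.0/19 (123.200.192.0 - 123.200.223.255) does not contain 123.201.205.114
Longest matching prefix is /18 -> next hop CORE-SW2.

CORE-SW2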